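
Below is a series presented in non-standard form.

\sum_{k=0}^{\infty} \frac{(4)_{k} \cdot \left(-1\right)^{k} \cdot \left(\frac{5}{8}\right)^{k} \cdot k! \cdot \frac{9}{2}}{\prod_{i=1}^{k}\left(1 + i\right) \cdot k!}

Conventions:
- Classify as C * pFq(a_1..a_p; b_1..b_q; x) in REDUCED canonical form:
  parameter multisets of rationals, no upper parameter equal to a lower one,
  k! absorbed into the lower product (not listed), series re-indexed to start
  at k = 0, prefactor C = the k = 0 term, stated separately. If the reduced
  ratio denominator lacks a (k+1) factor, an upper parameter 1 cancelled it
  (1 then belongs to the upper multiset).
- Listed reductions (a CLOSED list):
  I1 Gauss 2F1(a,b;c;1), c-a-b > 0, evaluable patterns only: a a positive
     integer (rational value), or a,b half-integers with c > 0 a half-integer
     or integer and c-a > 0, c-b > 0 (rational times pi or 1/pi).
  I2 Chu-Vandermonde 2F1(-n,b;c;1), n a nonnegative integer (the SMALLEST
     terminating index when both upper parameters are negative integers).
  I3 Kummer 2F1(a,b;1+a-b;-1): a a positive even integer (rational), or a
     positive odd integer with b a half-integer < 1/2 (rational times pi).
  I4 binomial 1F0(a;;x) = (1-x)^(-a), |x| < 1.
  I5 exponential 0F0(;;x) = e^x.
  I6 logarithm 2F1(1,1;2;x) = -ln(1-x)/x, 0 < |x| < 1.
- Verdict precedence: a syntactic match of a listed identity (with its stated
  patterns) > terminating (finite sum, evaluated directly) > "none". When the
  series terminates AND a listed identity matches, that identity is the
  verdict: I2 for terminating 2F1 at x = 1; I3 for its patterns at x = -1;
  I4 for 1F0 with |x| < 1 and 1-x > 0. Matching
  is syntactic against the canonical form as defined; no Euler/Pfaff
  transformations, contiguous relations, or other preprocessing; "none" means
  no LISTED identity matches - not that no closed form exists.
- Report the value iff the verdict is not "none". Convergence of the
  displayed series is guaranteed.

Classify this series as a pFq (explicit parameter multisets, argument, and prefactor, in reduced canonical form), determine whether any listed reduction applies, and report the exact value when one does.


At argument -\frac{5}{8}: a 2F1 with upper {1, 4}, lower {2}, scaled by C = \frac{9}{2}. Verdict: none. A 2F1 with upper {1, 4} fits none of I1-I6 at x = -\frac{5}{8}; the sum runs forever.

Key observation: x = -\frac{5}{8} and the (-1)^k factor (prefactor 9/2) folds into the argument's sign.
Consecutive-term ratio: r(k) = -\frac{5}{8} * (k+1) (k+4) / [(k+2) (k+1)] - rational in k. x = -\frac{5}{8}; t_0 = \frac{9}{2}; negate the roots.


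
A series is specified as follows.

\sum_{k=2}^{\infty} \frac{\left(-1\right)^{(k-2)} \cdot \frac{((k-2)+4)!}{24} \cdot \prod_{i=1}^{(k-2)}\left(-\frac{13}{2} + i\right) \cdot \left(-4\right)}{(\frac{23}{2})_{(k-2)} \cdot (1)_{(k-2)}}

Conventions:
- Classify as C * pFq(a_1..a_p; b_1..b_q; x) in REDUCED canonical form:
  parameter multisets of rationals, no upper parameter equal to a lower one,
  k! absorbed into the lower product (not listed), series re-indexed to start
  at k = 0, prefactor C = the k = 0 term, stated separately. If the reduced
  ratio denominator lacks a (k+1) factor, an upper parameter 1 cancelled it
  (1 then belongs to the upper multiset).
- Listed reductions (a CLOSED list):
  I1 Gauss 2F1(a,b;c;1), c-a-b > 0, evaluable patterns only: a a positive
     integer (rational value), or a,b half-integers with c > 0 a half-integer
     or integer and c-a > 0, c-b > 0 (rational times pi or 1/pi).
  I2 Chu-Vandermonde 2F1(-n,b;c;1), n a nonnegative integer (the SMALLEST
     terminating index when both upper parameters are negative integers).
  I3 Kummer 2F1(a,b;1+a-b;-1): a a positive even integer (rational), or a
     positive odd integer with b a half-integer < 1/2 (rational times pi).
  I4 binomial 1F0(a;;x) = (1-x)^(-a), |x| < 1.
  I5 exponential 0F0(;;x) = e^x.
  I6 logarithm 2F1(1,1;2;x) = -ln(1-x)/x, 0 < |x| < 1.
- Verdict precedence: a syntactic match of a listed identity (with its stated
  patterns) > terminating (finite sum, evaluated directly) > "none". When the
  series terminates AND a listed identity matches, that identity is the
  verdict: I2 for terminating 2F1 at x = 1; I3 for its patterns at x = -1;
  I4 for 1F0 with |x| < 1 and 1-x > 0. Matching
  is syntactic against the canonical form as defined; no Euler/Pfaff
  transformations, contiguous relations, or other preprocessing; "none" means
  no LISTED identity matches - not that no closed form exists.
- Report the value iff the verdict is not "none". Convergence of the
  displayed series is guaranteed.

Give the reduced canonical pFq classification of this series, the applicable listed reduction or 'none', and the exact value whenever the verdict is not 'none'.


At argument -1: a 2F1 with upper {-\frac{11}{2}, 5}, lower {\frac{23}{2}}, scaled by C = -4. Verdict (x = -1): the Kummer evaluation I3 applies (x = -1; c = \frac{23}{2} equals 1+a-b for upper {-\frac{11}{2}, 5}: listed pattern). Sum: \left(-\frac{43648605}{4194304}\right) \cdot \pi.

Structural cue: x = -1 and (1)_k (C = -4) is k! itself.
Consecutive-term ratio: r(k) = -1 * (k-\frac{11}{2}) (k+5) / [(k+\frac{23}{2}) (k+1)] - rational in k, leading ratio -1; with t_0 = -4, classification follows.


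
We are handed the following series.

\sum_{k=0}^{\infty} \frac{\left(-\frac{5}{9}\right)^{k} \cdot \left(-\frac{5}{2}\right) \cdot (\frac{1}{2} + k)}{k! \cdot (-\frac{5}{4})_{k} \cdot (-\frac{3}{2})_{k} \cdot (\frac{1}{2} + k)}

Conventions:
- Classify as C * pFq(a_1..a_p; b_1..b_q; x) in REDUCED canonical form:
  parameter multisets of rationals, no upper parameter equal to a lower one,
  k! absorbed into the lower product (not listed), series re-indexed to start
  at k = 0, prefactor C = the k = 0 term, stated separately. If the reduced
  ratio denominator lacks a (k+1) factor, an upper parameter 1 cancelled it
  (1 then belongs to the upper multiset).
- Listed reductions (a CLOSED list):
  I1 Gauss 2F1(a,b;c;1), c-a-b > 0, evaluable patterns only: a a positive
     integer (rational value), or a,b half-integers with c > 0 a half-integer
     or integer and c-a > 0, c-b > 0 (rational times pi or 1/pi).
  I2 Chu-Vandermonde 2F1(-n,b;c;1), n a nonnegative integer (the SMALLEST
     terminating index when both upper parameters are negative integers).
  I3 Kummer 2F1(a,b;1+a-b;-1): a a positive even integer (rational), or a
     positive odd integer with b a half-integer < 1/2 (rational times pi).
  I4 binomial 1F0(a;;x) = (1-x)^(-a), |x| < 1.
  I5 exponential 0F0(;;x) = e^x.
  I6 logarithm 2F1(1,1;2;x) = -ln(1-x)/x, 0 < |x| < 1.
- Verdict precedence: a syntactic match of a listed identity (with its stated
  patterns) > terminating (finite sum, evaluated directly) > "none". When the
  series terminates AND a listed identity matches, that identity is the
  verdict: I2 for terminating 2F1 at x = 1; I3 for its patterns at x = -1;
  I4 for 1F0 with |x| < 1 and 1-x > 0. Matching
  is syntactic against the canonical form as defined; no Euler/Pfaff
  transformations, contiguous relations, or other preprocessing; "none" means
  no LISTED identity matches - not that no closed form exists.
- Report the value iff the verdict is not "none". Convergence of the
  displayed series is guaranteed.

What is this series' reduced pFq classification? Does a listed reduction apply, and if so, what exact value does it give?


Classification (C = -\frac{5}{2}): 0F2 with upper {-}, lower {-\frac{3}{2}, -\frac{5}{4}}, argument x = -\frac{5}{9}. Verdict: none. Every listed pattern misses the 0F2 form at -\frac{5}{9}, upper {-}.

Structural cue: t_0 = -\frac{5}{2} here, and the factor k + 1/2 cancels (top and bottom), leaving C = -5/2.
Consecutive-term ratio: r(k) = -\frac{5}{9} * 1 / [(k-\frac{3}{2}) (k-\frac{5}{4}) (k+1)] - rational in k, leading ratio -\frac{5}{9}; with t_0 = -\frac{5}{2}, classification follows.


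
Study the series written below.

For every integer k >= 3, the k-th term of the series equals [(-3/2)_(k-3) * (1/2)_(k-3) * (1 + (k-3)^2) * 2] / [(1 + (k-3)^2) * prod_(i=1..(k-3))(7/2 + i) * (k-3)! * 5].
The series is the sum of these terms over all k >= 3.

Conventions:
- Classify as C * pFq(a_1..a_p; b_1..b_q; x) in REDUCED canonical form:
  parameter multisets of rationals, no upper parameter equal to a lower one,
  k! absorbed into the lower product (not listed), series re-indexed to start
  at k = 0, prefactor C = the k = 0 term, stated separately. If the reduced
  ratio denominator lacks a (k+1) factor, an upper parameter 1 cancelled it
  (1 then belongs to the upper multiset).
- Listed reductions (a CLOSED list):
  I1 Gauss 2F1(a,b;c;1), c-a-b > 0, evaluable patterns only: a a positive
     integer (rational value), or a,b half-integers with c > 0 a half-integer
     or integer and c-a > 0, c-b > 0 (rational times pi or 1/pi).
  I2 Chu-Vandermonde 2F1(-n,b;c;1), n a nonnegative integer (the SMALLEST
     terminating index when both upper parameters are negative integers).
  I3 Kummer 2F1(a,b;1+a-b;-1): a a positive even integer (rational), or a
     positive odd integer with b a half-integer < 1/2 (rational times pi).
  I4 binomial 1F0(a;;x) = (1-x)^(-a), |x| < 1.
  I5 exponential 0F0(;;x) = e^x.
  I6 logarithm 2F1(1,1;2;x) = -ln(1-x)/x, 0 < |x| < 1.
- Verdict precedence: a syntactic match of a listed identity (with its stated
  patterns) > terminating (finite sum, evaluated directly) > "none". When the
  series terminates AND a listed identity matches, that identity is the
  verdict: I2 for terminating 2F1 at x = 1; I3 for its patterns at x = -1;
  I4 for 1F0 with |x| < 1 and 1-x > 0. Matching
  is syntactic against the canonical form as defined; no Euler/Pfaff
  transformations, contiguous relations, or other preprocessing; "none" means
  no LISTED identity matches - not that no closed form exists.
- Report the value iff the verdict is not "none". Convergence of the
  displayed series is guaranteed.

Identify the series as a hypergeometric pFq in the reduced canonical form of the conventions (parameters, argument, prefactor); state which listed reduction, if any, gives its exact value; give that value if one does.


Reduced: x = 1, 2F1, upper = {-3/2, 1/2}, lower = {9/2}, C = 2/5. Verdict at x = 1: Gauss (I1, half-integer pattern) matches (x = 1; upper {-3/2, 1/2} half-integers, c = 9/2 in the evaluable pattern). Sum: (441/4096) * pi.

Key observation: t_0 being 2/5, the lower running product (prefactor 2/5) is a rising factorial.
Consecutive-term ratio: r(k) = 1 * (k-3/2) (k+1/2) / [(k+9/2) (k+1)] - rational in k. x = 1; t_0 = 2/5; negate the roots.


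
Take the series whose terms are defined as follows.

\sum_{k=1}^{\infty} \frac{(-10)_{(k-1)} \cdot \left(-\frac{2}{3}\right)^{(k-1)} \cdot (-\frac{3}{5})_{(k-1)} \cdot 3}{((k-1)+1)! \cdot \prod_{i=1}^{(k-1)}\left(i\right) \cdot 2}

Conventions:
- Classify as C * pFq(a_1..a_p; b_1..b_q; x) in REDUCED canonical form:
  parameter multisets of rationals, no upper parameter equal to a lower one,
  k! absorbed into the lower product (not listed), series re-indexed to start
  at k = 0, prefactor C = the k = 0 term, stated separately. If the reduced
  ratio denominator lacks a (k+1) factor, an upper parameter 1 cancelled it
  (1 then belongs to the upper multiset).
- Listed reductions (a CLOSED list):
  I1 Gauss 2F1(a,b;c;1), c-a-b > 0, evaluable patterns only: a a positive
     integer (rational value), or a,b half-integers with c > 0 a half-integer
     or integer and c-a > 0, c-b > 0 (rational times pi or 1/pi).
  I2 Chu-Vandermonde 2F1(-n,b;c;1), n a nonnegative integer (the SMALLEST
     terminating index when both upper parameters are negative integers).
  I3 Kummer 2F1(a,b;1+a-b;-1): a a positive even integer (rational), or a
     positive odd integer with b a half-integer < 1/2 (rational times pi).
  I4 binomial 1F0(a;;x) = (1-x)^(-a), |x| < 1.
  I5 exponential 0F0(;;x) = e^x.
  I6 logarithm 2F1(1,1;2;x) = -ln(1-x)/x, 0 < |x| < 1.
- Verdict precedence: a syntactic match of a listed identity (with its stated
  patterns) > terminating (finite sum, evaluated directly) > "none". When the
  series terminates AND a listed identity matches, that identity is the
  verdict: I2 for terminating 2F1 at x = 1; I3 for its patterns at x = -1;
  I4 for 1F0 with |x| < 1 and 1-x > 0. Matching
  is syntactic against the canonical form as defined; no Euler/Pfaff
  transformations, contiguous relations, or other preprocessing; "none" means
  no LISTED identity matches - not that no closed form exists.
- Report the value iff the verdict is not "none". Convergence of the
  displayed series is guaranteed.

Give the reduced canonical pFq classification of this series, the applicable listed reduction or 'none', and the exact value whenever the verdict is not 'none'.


The series (x = -\frac{2}{3}) is 2F1: upper {-10, -\frac{3}{5}}, lower {2}, prefactor \frac{3}{2}. Verdict: terminating - no listed pattern fits, but -10 in the upper list cuts the series at k = 10; direct evaluation. Sum: -\frac{4421993250613}{1067871093750}.

Key observation: t_0 being \frac{3}{2}, the constant factors (C = 3/2) combine into one prefactor.
Ratio: r(k) = -\frac{2}{3} * (k-10) (k-\frac{3}{5}) / [(k+2) (k+1)] - rational in k, leading ratio -\frac{2}{3}; with t_0 = \frac{3}{2}, classification follows.


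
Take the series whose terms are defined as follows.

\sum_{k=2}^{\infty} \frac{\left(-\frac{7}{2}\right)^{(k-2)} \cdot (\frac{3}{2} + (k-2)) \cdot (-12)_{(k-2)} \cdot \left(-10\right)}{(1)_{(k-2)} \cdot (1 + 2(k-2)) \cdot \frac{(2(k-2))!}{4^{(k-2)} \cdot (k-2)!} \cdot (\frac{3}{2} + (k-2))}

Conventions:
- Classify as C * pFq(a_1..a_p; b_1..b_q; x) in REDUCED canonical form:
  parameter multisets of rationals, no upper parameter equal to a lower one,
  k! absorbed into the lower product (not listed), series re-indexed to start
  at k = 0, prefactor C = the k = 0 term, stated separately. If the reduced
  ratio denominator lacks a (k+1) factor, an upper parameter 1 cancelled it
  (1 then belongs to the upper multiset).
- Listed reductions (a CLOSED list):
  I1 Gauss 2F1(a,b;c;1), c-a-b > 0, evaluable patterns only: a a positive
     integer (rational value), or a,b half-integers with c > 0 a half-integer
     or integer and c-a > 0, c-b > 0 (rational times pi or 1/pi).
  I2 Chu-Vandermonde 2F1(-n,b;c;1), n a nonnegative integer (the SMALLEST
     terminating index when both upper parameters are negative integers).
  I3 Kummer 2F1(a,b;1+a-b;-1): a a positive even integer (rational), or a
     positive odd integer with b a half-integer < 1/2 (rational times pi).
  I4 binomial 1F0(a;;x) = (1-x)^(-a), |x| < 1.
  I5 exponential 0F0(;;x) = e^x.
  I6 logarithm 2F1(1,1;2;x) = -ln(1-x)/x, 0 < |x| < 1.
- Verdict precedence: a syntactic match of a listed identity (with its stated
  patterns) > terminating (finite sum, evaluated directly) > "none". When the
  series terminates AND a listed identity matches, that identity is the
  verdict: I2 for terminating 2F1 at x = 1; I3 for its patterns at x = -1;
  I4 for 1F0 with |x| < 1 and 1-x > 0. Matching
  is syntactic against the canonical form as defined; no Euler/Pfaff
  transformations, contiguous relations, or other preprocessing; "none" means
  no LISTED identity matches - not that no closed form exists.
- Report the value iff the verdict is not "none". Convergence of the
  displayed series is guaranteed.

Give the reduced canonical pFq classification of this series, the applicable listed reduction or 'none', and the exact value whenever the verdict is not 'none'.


Key observation: from the first term -10: (1)_k (C = -10, x = -7/2) is k! itself.
Consecutive-term ratio: r(k) = -\frac{7}{2} * (k-12) / [(k+\frac{3}{2}) (k+1)] - poly over poly, x = -\frac{7}{2} from leading terms; C = -10 at k = 0.

Canonical form: C = -10 times 1F1 with upper {-12}, lower {\frac{3}{2}}, x = -\frac{7}{2}. Verdict: terminating - upper -12 stops the sum at k = 12; the 13 terms are added exactly. Hence: -\frac{1524855641291648}{32268790125}.


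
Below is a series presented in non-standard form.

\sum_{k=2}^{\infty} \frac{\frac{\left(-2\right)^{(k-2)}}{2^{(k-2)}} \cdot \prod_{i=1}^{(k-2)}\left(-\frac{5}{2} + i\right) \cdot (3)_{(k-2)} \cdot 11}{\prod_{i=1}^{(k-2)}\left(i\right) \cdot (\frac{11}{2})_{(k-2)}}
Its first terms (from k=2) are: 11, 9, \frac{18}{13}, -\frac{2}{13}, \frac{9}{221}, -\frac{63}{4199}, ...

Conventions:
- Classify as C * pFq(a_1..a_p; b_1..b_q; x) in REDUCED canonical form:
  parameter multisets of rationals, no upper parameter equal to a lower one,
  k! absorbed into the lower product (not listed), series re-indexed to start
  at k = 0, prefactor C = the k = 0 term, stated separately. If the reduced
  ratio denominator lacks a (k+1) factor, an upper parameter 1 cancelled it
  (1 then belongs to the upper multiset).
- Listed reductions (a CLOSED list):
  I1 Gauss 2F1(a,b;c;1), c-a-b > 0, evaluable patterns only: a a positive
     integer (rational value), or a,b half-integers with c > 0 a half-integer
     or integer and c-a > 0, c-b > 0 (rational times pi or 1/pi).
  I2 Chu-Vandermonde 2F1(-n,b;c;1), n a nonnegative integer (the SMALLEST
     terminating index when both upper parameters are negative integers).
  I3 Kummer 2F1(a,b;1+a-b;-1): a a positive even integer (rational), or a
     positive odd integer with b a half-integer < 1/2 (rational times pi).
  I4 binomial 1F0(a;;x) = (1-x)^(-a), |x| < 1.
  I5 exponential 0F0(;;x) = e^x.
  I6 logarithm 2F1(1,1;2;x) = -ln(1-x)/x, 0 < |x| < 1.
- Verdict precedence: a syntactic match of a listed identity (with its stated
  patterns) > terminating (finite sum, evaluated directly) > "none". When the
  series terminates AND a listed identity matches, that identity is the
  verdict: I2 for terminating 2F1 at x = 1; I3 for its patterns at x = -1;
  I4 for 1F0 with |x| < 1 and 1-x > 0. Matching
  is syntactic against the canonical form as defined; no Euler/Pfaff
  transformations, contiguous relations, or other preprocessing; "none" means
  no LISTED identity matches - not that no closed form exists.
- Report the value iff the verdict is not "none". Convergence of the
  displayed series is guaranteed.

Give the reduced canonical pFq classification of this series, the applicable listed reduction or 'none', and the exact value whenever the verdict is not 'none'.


This is 11 * 2F1(-\frac{3}{2}, 3; \frac{11}{2}; -1) in reduced canonical form. Verdict (x = -1): the Kummer evaluation I3 applies (x = -1; c = \frac{11}{2} equals 1+a-b for upper {-\frac{3}{2}, 3}: listed pattern). Sum: \frac{3465}{512} \cdot \pi.

Structural cue: from the first term 11: the product of the first k integers (C = 11, x = -1) is k!.
Term ratio: r(k) = -1 * (k-\frac{3}{2}) (k+3) / [(k+\frac{11}{2}) (k+1)] - rational in k, leading ratio -1; with t_0 = 11, classification follows.


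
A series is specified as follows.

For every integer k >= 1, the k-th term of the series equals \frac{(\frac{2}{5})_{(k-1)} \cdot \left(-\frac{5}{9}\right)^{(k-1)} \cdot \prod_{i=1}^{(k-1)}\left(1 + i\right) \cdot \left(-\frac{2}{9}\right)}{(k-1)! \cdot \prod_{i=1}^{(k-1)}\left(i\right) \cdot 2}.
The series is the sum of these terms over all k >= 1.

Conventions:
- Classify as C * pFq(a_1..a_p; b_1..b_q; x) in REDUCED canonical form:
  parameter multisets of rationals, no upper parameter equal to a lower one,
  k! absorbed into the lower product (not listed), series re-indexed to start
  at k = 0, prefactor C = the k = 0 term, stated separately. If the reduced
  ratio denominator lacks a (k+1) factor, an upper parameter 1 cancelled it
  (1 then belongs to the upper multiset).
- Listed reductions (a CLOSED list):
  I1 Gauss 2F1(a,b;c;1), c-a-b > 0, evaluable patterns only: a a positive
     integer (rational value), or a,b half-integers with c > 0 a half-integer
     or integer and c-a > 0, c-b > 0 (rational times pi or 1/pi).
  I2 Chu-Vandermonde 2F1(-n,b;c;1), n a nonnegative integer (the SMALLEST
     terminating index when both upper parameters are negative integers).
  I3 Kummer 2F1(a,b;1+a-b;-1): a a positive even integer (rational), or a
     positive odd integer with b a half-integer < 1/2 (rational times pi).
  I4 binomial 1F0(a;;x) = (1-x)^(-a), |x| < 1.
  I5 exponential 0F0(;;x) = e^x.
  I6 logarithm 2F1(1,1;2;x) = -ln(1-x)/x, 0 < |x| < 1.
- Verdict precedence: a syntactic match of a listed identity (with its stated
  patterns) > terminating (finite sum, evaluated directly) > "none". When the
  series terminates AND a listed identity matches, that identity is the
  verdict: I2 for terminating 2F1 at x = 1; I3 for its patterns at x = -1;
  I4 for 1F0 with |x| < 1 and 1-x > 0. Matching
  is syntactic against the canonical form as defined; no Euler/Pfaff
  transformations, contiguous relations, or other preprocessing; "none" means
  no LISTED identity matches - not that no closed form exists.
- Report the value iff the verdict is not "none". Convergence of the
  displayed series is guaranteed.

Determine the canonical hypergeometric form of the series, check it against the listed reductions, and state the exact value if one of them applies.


x = -\frac{5}{9} here; the reduced form reads 2F1, upper {\frac{2}{5}, 2}, lower {1}, C = -\frac{1}{9}. Verdict: none. No listed pattern accepts 2F1(\frac{2}{5}, 2; 1; -\frac{5}{9}).

The tell: from the first term -\frac{1}{9}: the lower running product (C = -1/9, x = -5/9) is a rising factorial.
Adjacent-term ratio: r(k) = -\frac{5}{9} * (k+\frac{2}{5}) (k+2) / [(k+1) (k+1)] ; factor over Q: parameters, x = -\frac{5}{9}, and C = -\frac{1}{9}.


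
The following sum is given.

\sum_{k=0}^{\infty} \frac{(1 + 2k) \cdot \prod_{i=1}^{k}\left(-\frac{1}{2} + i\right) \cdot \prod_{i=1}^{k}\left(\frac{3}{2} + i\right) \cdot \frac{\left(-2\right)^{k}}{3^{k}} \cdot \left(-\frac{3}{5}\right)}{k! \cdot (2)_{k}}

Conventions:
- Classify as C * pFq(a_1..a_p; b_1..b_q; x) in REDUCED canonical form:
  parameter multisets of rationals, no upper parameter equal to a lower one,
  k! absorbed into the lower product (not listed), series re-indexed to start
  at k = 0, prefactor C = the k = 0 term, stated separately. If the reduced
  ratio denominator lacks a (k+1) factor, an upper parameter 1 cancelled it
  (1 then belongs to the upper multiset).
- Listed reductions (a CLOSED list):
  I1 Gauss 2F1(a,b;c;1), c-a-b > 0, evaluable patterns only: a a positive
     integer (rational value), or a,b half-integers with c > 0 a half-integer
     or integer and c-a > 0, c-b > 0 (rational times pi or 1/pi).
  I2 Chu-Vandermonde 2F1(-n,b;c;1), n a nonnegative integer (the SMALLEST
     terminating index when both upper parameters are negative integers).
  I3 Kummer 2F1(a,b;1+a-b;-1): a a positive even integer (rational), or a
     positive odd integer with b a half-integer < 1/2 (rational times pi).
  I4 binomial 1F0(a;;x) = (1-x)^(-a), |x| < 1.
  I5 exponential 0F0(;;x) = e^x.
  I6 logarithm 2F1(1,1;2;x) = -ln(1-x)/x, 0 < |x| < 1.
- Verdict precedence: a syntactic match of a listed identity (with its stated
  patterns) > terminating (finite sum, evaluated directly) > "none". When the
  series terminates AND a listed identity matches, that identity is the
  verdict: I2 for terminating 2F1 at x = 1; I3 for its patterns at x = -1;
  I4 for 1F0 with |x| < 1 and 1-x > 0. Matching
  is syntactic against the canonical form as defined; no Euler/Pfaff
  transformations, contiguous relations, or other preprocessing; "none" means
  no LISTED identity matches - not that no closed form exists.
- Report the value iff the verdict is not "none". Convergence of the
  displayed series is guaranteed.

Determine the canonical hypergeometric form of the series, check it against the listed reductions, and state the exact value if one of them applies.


Key observation: t_0 = -\frac{3}{5} here, and the running product (C = -3/5, x = -2/3) telescopes to a rising factorial.
Adjacent-term ratio: r(k) = -\frac{2}{3} * (k+\frac{3}{2}) (k+\frac{5}{2}) / [(k+2) (k+1)] - rational in k. x = -\frac{2}{3}; t_0 = -\frac{3}{5}; negate the roots.

At argument -\frac{2}{3}: a 2F1 with upper {\frac{3}{2}, \frac{5}{2}}, lower {2}, scaled by C = -\frac{3}{5}. Verdict: none - at argument -\frac{2}{3} the multisets {\frac{3}{2}, \frac{5}{2}} ; {2} match no listed identity.


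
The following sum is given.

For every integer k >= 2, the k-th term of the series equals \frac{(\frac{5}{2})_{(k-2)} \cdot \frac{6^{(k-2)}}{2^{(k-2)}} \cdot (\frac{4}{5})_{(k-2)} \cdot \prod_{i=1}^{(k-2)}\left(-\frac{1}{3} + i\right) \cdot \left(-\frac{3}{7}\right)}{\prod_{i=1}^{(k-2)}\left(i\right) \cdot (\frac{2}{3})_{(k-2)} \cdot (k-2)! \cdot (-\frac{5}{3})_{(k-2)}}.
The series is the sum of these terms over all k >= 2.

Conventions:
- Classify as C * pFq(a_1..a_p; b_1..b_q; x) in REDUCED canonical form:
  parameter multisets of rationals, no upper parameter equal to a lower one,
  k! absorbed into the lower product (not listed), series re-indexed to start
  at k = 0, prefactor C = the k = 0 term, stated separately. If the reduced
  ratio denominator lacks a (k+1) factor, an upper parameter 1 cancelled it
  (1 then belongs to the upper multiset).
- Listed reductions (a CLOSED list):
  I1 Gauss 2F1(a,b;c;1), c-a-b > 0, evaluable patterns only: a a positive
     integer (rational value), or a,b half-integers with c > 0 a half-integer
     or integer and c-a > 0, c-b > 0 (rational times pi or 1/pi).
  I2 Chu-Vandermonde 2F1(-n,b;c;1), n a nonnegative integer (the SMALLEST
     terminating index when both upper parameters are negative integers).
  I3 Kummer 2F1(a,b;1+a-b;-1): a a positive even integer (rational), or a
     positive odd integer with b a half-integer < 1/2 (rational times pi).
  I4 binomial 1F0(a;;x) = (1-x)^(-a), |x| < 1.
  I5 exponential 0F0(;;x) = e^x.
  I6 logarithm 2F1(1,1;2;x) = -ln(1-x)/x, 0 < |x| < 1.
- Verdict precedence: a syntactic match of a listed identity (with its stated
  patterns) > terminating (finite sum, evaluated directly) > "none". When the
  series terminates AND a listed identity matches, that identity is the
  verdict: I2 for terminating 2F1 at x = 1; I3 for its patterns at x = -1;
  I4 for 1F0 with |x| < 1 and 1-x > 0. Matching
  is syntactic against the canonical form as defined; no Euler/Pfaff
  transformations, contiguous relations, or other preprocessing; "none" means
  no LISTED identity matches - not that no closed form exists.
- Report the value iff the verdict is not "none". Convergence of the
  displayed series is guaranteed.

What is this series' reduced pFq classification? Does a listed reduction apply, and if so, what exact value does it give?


Prefactor -\frac{3}{7}, argument 3: 2F2 with upper {\frac{4}{5}, \frac{5}{2}} over lower {-\frac{5}{3}, 1}. Verdict: none - at argument 3 the multisets {\frac{4}{5}, \frac{5}{2}} ; {-\frac{5}{3}, 1} match no listed identity.

The tell: t_0 being -\frac{3}{7}, the lower running product (prefactor -3/7) is a rising factorial.
Adjacent-term ratio: r(k) = 3 * (k+\frac{4}{5}) (k+\frac{5}{2}) / [(k-\frac{5}{3}) (k+1) (k+1)] - rational in k, leading ratio 3; with t_0 = -\frac{3}{7}, classification follows.


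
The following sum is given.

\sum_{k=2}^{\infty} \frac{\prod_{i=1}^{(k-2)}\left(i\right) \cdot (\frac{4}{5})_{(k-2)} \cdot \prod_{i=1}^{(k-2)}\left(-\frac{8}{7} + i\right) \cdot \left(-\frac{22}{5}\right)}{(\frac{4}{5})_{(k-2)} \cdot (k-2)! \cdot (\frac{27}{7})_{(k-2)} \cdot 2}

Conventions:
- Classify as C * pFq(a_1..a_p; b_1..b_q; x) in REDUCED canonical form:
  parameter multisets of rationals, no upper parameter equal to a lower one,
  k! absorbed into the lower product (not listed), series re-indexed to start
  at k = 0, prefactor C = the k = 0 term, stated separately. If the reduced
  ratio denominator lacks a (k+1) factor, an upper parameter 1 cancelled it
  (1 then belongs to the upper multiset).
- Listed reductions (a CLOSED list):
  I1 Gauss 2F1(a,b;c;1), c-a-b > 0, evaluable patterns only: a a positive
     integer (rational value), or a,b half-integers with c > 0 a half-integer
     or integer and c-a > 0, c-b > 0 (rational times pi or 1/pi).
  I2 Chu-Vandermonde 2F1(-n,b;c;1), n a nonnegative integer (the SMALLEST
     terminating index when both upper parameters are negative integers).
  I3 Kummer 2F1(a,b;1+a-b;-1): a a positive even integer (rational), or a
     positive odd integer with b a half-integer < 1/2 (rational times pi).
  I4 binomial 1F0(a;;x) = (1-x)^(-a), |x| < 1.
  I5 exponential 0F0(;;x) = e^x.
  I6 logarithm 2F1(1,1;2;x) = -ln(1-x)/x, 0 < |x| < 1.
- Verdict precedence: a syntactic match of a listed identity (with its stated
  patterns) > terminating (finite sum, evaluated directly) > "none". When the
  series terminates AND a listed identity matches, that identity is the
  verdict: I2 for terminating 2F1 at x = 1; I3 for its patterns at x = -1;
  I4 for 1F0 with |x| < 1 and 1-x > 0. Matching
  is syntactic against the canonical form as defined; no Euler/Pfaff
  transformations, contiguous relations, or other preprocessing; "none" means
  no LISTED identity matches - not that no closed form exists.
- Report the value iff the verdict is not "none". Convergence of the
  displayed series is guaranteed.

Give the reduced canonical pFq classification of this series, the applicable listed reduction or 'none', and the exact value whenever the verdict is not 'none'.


Classification (C = -\frac{11}{5}): 2F1 with upper {-\frac{1}{7}, 1}, lower {\frac{27}{7}}, argument x = 1. Verdict: Gauss's theorem (I1) matches (x = 1: the Gamma ratio telescopes since c-a-b = 3 > 0 and a = 1 in Z>0). Sum: -\frac{44}{21}.

The tell: x = 1 and the constant factors (prefactor -11/5) combine into one prefactor.
Adjacent-term ratio: r(k) = 1 * (k-\frac{1}{7}) (k+1) / [(k+\frac{27}{7}) (k+1)] - rational in k, leading ratio 1; with t_0 = -\frac{11}{5}, classification follows.


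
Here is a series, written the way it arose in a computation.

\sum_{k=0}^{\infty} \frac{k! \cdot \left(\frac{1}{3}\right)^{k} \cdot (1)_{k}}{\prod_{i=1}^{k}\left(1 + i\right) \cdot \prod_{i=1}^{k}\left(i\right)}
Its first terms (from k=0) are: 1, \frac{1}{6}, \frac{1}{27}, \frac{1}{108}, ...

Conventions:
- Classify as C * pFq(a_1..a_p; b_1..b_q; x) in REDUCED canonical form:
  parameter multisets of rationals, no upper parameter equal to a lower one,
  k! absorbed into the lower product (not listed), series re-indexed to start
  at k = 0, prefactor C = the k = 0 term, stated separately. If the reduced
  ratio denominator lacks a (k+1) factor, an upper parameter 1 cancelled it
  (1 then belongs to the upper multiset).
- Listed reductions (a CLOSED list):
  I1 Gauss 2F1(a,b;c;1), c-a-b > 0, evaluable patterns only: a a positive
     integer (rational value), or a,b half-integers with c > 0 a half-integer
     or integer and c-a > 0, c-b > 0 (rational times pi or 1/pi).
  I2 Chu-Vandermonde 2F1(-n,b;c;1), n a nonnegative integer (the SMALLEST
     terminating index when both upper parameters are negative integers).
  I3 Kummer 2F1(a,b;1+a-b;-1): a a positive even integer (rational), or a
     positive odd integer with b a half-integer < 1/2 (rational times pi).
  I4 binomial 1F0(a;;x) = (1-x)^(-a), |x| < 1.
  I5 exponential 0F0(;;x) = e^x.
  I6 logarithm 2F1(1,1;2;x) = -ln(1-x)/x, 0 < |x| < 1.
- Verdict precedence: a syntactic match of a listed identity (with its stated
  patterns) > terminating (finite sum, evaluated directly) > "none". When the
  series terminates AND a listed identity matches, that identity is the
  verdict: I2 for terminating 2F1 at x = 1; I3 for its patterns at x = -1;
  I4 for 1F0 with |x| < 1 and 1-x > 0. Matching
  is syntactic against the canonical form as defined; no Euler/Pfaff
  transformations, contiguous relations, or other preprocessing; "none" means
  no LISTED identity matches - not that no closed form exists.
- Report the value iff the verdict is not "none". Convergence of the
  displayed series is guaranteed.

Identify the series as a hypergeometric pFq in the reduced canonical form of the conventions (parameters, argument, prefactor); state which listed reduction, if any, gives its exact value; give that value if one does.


Canonical form: C = 1 times 2F1 with upper {1, 1}, lower {2}, x = \frac{1}{3}. Verdict: logarithm (I6) matches (the logarithm: parameters (1,1;2), x = \frac{1}{3}). Value: \left(-3\right) \cdot \ln\left(\frac{2}{3}\right).

The tell: x = \frac{1}{3} and the lower running product (prefactor 1) is a rising factorial.
Term ratio: r(k) = \frac{1}{3} * (k+1) (k+1) / [(k+2) (k+1)] - rational in k. x = \frac{1}{3}; t_0 = 1; negate the roots.


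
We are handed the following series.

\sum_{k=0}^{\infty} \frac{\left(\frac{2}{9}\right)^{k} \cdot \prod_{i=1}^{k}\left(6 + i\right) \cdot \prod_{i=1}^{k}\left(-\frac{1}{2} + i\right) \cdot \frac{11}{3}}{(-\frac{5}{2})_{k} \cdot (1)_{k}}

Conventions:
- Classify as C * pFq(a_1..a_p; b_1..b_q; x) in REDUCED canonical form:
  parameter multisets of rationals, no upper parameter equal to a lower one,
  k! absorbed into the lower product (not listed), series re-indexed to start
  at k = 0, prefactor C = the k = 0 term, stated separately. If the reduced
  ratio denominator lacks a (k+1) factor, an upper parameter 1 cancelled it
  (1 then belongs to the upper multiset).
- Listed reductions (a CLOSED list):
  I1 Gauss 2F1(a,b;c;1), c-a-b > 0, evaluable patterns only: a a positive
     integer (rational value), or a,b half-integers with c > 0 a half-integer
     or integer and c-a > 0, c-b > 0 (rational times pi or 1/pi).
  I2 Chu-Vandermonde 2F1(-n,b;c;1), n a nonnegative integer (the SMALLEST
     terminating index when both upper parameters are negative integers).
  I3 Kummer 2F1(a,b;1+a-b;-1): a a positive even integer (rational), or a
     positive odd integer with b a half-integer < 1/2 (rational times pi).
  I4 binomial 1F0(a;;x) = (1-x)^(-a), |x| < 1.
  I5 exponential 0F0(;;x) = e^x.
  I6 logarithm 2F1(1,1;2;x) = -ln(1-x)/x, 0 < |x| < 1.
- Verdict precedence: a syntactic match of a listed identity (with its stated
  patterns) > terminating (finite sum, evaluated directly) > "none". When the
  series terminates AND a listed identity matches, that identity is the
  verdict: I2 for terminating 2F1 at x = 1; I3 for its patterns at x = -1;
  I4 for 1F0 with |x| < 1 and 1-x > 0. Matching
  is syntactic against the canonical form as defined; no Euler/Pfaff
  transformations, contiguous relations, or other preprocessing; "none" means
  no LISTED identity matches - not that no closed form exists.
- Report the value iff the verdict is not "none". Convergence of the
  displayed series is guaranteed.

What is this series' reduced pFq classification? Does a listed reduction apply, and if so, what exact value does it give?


Classification (C = \frac{11}{3}): 2F1 with upper {\frac{1}{2}, 7}, lower {-\frac{5}{2}}, argument x = \frac{2}{9}. Verdict: none - this 2F1 at x = \frac{2}{9} matches no listed pattern, and upper {\frac{1}{2}, 7} holds no stopper.

Structural cue: from the first term \frac{11}{3}: (1)_k (C = 11/3, x = 2/9) is k! itself.
Step ratio: r(k) = \frac{2}{9} * (k+\frac{1}{2}) (k+7) / [(k-\frac{5}{2}) (k+1)] - rational; roots negated = parameters, x = \frac{2}{9}, C = \frac{11}{3}.


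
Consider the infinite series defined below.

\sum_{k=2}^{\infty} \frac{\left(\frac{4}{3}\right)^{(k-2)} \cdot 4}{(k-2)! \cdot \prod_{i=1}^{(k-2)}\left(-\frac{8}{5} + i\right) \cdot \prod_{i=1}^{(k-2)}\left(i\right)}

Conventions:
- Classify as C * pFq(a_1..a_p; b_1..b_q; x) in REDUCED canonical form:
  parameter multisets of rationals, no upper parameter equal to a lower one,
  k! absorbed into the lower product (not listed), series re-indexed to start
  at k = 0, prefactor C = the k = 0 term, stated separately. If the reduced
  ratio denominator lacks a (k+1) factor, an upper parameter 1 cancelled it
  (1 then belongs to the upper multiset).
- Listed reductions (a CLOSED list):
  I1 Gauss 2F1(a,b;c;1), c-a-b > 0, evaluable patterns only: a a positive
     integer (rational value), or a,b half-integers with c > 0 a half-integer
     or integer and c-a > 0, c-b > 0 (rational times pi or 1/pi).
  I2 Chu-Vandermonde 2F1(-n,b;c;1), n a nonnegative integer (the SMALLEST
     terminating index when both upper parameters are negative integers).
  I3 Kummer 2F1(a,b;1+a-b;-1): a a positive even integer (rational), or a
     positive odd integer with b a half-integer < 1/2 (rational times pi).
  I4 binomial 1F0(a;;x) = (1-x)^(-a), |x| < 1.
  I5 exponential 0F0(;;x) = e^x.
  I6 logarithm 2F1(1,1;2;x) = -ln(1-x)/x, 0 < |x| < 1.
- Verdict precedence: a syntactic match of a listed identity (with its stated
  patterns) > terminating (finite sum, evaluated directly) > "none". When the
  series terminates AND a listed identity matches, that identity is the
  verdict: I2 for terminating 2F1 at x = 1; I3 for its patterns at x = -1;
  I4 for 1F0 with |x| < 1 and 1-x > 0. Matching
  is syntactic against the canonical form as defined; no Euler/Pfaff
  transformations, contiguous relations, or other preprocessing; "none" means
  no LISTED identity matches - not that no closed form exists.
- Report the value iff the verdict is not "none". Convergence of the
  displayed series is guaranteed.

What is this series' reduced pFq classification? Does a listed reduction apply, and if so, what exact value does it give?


First insight: from the first term 4: the denominator's factorial ratio (C = 4, x = 4/3) is a lower Pochhammer.
Consecutive-term ratio: r(k) = \frac{4}{3} * 1 / [(k-\frac{3}{5}) (k+1) (k+1)] - poly over poly, x = \frac{4}{3} from leading terms; C = 4 at k = 0.

Reduced: x = \frac{4}{3}, 0F2, upper = {-}, lower = {-\frac{3}{5}, 1}, C = 4. Verdict: none. No listed pattern accepts 0F2(-; -\frac{3}{5}, 1; \frac{4}{3}).


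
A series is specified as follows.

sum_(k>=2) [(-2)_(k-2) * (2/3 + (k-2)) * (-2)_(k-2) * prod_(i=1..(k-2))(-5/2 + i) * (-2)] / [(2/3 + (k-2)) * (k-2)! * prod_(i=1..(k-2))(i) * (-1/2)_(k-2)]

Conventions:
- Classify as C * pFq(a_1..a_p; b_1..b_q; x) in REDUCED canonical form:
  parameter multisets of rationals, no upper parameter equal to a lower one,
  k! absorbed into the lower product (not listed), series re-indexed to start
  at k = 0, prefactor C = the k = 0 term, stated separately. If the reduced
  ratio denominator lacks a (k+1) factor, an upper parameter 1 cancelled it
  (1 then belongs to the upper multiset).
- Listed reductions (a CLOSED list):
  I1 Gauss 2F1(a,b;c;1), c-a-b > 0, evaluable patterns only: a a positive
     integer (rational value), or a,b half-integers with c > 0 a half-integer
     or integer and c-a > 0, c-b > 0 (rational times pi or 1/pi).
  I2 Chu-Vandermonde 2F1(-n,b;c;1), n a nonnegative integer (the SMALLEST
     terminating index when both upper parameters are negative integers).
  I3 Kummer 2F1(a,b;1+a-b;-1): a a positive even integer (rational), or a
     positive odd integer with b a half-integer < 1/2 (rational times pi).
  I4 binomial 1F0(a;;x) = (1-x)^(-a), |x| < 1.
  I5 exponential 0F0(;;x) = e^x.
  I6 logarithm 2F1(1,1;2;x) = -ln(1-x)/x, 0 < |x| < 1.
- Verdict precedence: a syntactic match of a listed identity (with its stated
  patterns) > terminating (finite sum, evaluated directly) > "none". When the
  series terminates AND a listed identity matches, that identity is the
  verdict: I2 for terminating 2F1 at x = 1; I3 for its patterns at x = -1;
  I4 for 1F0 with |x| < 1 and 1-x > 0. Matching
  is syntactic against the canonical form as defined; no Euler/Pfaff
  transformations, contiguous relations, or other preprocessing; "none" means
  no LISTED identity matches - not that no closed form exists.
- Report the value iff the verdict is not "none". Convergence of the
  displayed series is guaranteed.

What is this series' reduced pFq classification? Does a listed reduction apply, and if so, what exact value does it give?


Prefactor -2, argument 1: 3F2 with upper {-2, -2, -3/2} over lower {-1/2, 1}. Verdict: terminating - the sum ends at index 2 because -2 is a negative integer; exact evaluation follows. Sum: -20.

The tell: t_0 being -2, the factor k + 2/3 cancels (top and bottom), leaving prefactor -2.
Adjacent-term ratio: r(k) = 1 * (k-2) (k-2) (k-3/2) / [(k-1/2) (k+1) (k+1)] - rational in k. x = 1; t_0 = -2; negate the roots.


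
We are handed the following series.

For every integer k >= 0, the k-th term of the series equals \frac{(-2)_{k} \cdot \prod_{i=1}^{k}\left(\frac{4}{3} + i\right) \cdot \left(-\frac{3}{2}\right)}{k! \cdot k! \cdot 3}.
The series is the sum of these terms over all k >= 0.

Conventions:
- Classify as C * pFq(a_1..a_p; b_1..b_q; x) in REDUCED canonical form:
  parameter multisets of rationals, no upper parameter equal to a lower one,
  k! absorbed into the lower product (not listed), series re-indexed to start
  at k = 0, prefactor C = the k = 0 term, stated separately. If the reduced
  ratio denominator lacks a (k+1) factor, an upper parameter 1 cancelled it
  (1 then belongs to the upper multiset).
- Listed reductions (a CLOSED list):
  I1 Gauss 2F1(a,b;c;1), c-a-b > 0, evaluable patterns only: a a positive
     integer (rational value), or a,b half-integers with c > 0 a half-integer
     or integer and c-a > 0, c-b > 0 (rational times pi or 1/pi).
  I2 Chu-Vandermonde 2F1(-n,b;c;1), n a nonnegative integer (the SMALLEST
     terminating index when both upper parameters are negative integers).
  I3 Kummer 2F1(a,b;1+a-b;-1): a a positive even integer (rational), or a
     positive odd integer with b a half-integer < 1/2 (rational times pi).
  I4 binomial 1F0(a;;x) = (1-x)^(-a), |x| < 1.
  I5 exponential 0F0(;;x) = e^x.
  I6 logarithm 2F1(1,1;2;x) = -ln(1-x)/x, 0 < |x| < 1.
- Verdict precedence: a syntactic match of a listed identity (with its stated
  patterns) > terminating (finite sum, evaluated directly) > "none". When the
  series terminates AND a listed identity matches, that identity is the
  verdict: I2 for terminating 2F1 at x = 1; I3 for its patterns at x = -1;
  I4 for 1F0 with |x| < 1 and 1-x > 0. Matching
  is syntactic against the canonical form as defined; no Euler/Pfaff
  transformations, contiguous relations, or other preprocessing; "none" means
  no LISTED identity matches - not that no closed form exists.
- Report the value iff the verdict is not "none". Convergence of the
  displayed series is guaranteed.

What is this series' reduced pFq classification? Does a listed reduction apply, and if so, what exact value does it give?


Reduced: x = 1, 2F1, upper = {-2, \frac{7}{3}}, lower = {1}, C = -\frac{1}{2}. Verdict: Vandermonde's identity (I2) fires (terminating 2F1 at x = 1 with n = 2, b = 7/3, c = 1). Value: -\frac{1}{9}.

The tell: x = 1 and the running product (C = -1/2, x = 1) telescopes to a rising factorial.
Ratio: r(k) = 1 * (k-2) (k+\frac{7}{3}) / [(k+1) (k+1)] ; factor over Q: parameters, x = 1, and C = -\frac{1}{2}.
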